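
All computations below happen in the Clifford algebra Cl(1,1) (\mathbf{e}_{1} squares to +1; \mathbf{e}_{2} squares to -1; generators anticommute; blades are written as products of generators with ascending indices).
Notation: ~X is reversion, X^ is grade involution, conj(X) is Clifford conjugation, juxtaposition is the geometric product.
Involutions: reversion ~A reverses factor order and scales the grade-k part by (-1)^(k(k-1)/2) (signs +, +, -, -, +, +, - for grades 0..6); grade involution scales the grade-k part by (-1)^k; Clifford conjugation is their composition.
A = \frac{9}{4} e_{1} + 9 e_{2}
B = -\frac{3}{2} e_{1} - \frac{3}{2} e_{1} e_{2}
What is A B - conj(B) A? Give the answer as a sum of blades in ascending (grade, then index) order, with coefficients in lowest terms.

first term: -\frac{27}{8} - \frac{27}{2} e_{1} - \frac{27}{8} e_{2} + \frac{27}{2} e_{1} e_{2}
second term: \frac{27}{8} - \frac{27}{2} e_{1} - \frac{27}{8} e_{2} + \frac{27}{2} e_{1} e_{2}
Answer: -\frac{27}{4}


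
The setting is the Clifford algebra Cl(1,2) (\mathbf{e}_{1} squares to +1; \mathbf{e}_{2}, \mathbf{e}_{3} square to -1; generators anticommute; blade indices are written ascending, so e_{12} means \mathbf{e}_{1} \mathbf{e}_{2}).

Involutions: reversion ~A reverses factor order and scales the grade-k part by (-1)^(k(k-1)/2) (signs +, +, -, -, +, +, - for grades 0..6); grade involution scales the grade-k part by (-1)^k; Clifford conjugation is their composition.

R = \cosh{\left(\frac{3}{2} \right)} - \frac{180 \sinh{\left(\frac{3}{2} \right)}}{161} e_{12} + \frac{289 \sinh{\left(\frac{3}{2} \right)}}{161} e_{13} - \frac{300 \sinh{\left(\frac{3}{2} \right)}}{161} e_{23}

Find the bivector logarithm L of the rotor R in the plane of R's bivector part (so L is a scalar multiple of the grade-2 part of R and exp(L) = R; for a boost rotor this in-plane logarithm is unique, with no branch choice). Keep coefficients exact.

The scalar part of R is \cosh{\left(\frac{3}{2} \right)}, which determines |rapidity| via cosh; the sign lives in the bivector part, and pairing them (bivector part over sinh of the rapidity = the plane) gives the unique in-plane L = rapidity * plane.
Concretely: cosh(rapidity) = \cosh{\left(\frac{3}{2} \right)} gives rapidity = ±\frac{3}{2}, and since rapidity/sinh(rapidity) is even the sign is immaterial: L = (rapidity/sinh(rapidity)) * <R>_2 = (\frac{3}{2 \sinh{\left(\frac{3}{2} \right)}}) * <R>_2.
Answer: - \frac{270}{161} e_{12} + \frac{867}{322} e_{13} - \frac{450}{161} e_{23}


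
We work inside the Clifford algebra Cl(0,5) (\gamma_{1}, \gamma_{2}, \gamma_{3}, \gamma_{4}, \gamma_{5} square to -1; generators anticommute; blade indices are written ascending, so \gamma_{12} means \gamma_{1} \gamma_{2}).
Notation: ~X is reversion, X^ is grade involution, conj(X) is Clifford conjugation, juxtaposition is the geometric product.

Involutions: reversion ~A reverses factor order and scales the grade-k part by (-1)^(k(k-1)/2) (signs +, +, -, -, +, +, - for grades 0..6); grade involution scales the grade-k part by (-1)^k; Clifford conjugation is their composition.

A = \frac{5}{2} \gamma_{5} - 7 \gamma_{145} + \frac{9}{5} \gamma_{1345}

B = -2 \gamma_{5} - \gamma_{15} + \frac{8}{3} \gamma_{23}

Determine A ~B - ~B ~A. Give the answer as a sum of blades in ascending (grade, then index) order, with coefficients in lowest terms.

first term: 5 + \frac{5}{2} \gamma_{1} - 7 \gamma_{4} - 14 \gamma_{14} - \frac{9}{5} \gamma_{34} + \frac{18}{5} \gamma_{134} - \frac{20}{3} \gamma_{235} - \frac{24}{5} \gamma_{1245} + \frac{56}{3} \gamma_{12345}
second term: 5 - \frac{5}{2} \gamma_{1} + 7 \gamma_{4} + 14 \gamma_{14} - \frac{9}{5} \gamma_{34} - \frac{18}{5} \gamma_{134} - \frac{20}{3} \gamma_{235} + \frac{24}{5} \gamma_{1245} - \frac{56}{3} \gamma_{12345}
Answer: 5 \gamma_{1} - 14 \gamma_{4} - 28 \gamma_{14} + \frac{36}{5} \gamma_{134} - \frac{48}{5} \gamma_{1245} + \frac{112}{3} \gamma_{12345}


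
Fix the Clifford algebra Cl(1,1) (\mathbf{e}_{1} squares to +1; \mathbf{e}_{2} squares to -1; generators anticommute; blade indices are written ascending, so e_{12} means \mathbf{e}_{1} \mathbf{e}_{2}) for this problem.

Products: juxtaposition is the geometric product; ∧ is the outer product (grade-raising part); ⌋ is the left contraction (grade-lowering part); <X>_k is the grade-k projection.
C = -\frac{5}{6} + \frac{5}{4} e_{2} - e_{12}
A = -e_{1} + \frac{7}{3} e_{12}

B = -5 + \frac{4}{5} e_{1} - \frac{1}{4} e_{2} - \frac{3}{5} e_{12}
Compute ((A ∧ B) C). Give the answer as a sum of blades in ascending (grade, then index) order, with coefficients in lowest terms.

step 1: 5 e_{1} - \frac{137}{12} e_{12}
step 2: \frac{137}{12} + \frac{485}{48} e_{1} - 5 e_{2} + \frac{1135}{72} e_{12}
Answer: \frac{137}{12} + \frac{485}{48} e_{1} - 5 e_{2} + \frac{1135}{72} e_{12}


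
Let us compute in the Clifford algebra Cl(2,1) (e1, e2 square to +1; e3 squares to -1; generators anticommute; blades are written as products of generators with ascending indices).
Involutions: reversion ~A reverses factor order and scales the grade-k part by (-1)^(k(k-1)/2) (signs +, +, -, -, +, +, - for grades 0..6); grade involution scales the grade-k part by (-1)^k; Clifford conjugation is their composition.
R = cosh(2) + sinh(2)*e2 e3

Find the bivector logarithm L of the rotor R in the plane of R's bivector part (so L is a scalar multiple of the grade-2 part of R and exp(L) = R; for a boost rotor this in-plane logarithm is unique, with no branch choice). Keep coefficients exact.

The scalar part of R is cosh(2), which fixes the rapidity magnitude through cosh (cosh is even, so it cannot fix the sign — the bivector part carries that); dividing the bivector part by sinh of the rapidity gives the plane, and L = rapidity * plane, where the joint sign ambiguity of (rapidity, plane) cancels in the product.
Concretely: cosh(rapidity) = cosh(2) gives rapidity = ±2, and since rapidity/sinh(rapidity) is even the sign is immaterial: L = (rapidity/sinh(rapidity)) * <R>_2 = (2/sinh(2)) * <R>_2.
Answer: 2*e2 e3


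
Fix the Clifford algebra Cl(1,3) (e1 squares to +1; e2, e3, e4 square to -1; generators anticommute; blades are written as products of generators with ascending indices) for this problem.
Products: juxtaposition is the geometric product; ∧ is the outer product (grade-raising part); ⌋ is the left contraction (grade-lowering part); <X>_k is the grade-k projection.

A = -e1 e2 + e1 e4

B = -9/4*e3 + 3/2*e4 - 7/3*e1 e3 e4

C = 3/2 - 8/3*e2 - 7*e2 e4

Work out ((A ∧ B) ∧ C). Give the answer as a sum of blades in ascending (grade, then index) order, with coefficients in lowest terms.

step 1: 9/4*e1 e2 e3 - 3/2*e1 e2 e4 + 9/4*e1 e3 e4
step 2: 27/8*e1 e2 e3 - 9/4*e1 e2 e4 + 27/8*e1 e3 e4 - 6*e1 e2 e3 e4
Answer: 27/8*e1 e2 e3 - 9/4*e1 e2 e4 + 27/8*e1 e3 e4 - 6*e1 e2 e3 e4


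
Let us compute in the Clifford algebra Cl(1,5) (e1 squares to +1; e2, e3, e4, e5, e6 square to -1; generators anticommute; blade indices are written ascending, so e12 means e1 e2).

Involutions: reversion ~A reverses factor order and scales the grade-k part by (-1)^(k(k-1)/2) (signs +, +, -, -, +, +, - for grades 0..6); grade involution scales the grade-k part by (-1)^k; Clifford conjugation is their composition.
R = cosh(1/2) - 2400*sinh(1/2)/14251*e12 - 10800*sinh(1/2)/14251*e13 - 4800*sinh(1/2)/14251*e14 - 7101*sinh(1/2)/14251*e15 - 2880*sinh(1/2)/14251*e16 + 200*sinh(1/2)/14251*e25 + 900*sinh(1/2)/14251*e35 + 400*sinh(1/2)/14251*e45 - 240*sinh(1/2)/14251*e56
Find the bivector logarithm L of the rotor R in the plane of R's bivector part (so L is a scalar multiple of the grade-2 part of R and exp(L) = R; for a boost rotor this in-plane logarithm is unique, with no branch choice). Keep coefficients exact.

The scalar part of R is cosh(1/2), which fixes the rapidity magnitude through cosh (cosh is even, so it cannot fix the sign — the bivector part carries that); dividing the bivector part by sinh of the rapidity gives the plane, and L = rapidity * plane, where the joint sign ambiguity of (rapidity, plane) cancels in the product.
Concretely: cosh(rapidity) = cosh(1/2) gives rapidity = ±1/2, and since rapidity/sinh(rapidity) is even the sign is immaterial: L = (rapidity/sinh(rapidity)) * <R>_2 = (1/(2*sinh(1/2))) * <R>_2.
Answer: -1200/14251*e12 - 5400/14251*e13 - 2400/14251*e14 - 7101/28502*e15 - 1440/14251*e16 + 100/14251*e25 + 450/14251*e35 + 200/14251*e45 - 120/14251*e56


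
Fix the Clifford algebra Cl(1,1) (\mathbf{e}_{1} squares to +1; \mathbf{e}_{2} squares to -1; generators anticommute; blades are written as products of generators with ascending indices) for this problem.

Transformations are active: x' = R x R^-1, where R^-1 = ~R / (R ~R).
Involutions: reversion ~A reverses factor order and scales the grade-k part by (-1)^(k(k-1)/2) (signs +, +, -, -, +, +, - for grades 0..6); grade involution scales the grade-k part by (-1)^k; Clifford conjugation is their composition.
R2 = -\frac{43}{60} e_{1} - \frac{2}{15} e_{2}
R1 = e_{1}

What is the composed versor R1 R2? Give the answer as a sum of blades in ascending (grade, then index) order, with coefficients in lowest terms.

Distribute over the terms of R1 (each basis-blade product reordered to ascending indices, repeated generators contracted through their squares):
(e_{1}) R2 = -\frac{43}{60} - \frac{2}{15} e_{1} e_{2}
Answer: -\frac{43}{60} - \frac{2}{15} e_{1} e_{2}


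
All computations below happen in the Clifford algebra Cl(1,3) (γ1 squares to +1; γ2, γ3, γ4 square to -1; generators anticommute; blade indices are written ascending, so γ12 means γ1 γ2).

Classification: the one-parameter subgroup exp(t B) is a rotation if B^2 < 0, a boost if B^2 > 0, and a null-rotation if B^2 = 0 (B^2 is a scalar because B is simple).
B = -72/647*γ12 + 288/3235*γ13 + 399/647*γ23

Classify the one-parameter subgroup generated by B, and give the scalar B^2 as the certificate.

B^2 term by term: the squares give (-72/647)^2*(γ12)^2 + (288/3235)^2*(γ13)^2 + (399/647)^2*(γ23)^2 = 5184/418609*(+1) + 82944/10465225*(+1) + 159201/418609*(-1) = -9/25 (each basis 2-blade squares to minus the product of its generators' squares); cross terms between blades sharing an index anticommute and cancel. So B^2 = -9/25.
Answer: rotation, certificate B^2 = -9/25. The invariant at work: B^2 = -9/25 is unchanged by conjugation, hence its sign classifies the subgroup whatever basis B is written in.


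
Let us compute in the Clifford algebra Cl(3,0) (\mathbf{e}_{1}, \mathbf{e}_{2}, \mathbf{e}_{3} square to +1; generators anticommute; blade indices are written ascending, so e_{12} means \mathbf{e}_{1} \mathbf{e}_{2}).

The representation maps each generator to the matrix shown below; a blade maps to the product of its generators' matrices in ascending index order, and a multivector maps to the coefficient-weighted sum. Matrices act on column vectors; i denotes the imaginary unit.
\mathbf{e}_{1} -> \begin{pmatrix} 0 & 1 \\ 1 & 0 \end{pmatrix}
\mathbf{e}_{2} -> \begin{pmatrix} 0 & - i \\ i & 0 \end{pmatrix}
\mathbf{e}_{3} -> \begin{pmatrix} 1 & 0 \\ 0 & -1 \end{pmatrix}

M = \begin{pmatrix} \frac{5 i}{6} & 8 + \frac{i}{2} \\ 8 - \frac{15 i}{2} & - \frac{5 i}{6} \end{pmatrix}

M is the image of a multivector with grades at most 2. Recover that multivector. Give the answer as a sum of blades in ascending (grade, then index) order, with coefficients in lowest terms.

Method: 1, rho(e_{1}), rho(e_{2}), rho(e_{3}) form a trace-orthogonal basis of the 2x2 complex matrices (tr(X Y) = 2 if X = Y, else 0), so M = m0*1 + m1*rho(e_{1}) + m2*rho(e_{2}) + m3*rho(e_{3}) with m0 = tr(M)/2 = 0, m1 = tr(M rho(e_{1}))/2 = 8 - \frac{7 i}{2}, m2 = tr(M rho(e_{2}))/2 = -4, m3 = tr(M rho(e_{3}))/2 = \frac{5 i}{6}.
Multiplying table entries, the bivector images are rho(e_{12}) = i*rho(e_{3}), rho(e_{13}) = -i*rho(e_{2}), rho(e_{23}) = i*rho(e_{1}); with real blade coefficients the real parts of m0..m3 are the coefficients of 1, e_{1}, e_{2}, e_{3} and the imaginary parts give the bivectors (e_{23}: Im m1, e_{13}: -Im m2, e_{12}: Im m3).
Answer: 8 e_{1} - 4 e_{2} + \frac{5}{6} e_{12} - \frac{7}{2} e_{23}


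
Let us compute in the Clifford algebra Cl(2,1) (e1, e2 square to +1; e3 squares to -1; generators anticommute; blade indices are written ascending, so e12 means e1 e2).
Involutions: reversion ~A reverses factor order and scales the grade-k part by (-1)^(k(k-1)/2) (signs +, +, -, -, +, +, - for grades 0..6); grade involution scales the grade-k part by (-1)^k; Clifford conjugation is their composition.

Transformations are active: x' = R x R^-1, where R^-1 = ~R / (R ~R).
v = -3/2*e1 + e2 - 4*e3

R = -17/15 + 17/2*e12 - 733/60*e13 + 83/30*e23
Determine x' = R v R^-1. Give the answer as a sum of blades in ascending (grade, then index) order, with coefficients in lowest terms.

~R = -17/15 - 17/2*e12 + 733/60*e13 - 83/30*e23, and R ~R = -300121/3600, so R^-1 = ~R / (-300121/3600).
R v = -116/3*e1 + 1361/60*e2 - 1987/120*e3 - 389/15*e123
Answer: -5831/4582*e1 - 18291/2291*e2 + 20248/2291*e3


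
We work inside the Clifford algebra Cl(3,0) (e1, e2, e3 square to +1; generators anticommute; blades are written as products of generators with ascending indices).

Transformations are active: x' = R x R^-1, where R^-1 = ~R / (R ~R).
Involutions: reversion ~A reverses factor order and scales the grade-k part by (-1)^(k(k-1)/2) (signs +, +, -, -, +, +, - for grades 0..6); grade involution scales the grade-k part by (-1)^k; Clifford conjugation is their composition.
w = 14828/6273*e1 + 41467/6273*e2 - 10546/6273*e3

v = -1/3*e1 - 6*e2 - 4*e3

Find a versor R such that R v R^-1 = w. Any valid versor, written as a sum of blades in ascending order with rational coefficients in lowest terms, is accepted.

Equal squares first: v^2 = w^2 = 469/9. Then v + w = 12737/6273*e1 + 3829/6273*e2 - 35638/6273*e3 is a versor taking v to w, provided it is invertible.
Answer: 12737/6273*e1 + 3829/6273*e2 - 35638/6273*e3


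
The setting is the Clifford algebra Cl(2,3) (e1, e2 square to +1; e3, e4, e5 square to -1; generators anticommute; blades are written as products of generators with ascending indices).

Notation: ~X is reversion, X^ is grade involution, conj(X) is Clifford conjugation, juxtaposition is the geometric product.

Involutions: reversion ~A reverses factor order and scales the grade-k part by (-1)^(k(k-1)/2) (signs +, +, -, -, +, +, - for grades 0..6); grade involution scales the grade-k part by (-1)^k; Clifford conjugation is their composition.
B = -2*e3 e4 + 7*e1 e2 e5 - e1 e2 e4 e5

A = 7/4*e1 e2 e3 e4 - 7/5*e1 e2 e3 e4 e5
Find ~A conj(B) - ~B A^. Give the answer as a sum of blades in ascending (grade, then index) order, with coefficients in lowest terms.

first term: 7/5*e3 - 7/2*e1 e2 - 49/5*e3 e4 - 7/4*e3 e5 + 14/5*e1 e2 e5 - 49/4*e3 e4 e5
second term: -7/5*e3 - 7/2*e1 e2 - 49/5*e3 e4 + 7/4*e3 e5 - 14/5*e1 e2 e5 + 49/4*e3 e4 e5
Answer: 14/5*e3 - 7/2*e3 e5 + 28/5*e1 e2 e5 - 49/2*e3 e4 e5


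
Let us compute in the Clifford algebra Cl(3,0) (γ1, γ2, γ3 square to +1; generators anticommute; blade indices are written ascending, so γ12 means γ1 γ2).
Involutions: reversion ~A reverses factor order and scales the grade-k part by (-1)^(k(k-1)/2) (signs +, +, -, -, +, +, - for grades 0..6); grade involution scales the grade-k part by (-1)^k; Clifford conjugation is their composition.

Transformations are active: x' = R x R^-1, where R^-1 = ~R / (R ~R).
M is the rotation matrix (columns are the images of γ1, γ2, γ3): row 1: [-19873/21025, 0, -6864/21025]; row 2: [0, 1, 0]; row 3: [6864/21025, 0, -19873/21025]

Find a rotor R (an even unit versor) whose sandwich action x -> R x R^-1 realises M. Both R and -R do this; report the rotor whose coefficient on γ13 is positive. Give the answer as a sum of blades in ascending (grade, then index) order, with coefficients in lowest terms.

Method: write R = a + b12*γ12 + b13*γ13 + b23*γ23 with a^2 + b12^2 + b13^2 + b23^2 = 1 (so R^-1 = ~R). Expanding the columns R e_j ~R gives tr M = 4a^2 - 1 and, from the antisymmetric part, M21 - M12 = -4a*b12, M13 - M31 = 4a*b13, M32 - M23 = -4a*b23.
Here tr M = -18721/21025, so a^2 = (1 + tr M)/4 = 576/21025 and a = ±24/145. Taking a = 24/145: M21 - M12 = 0, M13 - M31 = -13728/21025, M32 - M23 = 0, giving b12 = 0, b13 = -143/145, b23 = 0, i.e. R = 24/145 - 143/145*γ13.
Its γ13 coefficient is negative, so report the other preimage -R.
Answer: -24/145 + 143/145*γ13. Key observation: the double cover Spin(3) -> SO(3) sends R and -R to the same matrix (trace -18721/21025 here), so the stated sign of the γ13 coefficient is what selects one sheet.


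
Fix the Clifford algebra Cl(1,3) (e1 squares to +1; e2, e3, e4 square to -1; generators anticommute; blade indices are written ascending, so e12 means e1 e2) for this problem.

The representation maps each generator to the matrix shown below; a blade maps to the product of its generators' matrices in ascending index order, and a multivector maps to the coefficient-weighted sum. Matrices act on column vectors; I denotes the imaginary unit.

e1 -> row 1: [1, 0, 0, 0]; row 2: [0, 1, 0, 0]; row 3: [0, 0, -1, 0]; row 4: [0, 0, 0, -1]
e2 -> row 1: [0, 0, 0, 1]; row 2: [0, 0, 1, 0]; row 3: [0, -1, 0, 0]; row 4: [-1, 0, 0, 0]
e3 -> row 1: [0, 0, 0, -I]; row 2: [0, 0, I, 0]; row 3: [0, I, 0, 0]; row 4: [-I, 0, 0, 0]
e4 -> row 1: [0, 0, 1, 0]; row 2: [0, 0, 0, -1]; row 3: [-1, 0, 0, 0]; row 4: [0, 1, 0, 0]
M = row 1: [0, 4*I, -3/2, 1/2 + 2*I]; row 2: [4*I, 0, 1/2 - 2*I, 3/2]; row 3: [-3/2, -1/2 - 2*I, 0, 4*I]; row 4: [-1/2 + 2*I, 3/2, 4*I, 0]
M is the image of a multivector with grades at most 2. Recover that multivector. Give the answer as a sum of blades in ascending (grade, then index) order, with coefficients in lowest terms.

Method: the blade images are trace-orthogonal — tr(rho(e_A) rho(e_B)^-1) = 4 if A = B and 0 otherwise — and rho(e_A)^-1 = (e_A)^2 * rho(e_A) with (e_A)^2 = +1 or -1, so the coefficient of e_A in the preimage is (e_A)^2 * tr(M rho(e_A))/4.
Nonzero projections over blades of grade <= 2: e2: (e2)^2 = -1, tr(M rho(e2)) = -2, coefficient 1/2; e3: (e3)^2 = -1, tr(M rho(e3)) = 8, coefficient -2; e14: (e14)^2 = +1, tr(M rho(e14)) = -6, coefficient -3/2; e34: (e34)^2 = -1, tr(M rho(e34)) = 16, coefficient -4. Every other blade of grade <= 2 projects to 0.
Answer: 1/2*e2 - 2*e3 - 3/2*e14 - 4*e34


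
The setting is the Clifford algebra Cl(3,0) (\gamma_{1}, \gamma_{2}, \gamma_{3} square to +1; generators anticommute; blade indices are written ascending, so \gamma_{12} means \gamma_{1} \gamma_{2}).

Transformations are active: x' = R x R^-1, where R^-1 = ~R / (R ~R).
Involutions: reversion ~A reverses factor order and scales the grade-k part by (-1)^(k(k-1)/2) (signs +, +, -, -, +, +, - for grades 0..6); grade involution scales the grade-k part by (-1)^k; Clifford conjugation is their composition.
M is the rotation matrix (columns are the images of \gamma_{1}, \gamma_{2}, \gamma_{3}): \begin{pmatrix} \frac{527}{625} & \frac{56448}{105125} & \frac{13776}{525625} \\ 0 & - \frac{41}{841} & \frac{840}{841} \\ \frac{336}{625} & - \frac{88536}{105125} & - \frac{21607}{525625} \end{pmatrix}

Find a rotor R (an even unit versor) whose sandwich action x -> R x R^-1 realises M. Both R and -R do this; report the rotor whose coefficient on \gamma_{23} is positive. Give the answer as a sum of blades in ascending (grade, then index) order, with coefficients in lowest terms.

Method: write R = a + b12*\gamma_{12} + b13*\gamma_{13} + b23*\gamma_{23} with a^2 + b12^2 + b13^2 + b23^2 = 1 (so R^-1 = ~R). Expanding the columns R e_j ~R gives tr M = 4a^2 - 1 and, from the antisymmetric part, M21 - M12 = -4a*b12, M13 - M31 = 4a*b13, M32 - M23 = -4a*b23.
Here tr M = \frac{15839}{21025}, so a^2 = (1 + tr M)/4 = \frac{9216}{21025} and a = ±\frac{96}{145}. Taking a = \frac{96}{145}: M21 - M12 = -\frac{56448}{105125}, M13 - M31 = -\frac{10752}{21025}, M32 - M23 = -\frac{193536}{105125}, giving b12 = \frac{147}{725}, b13 = -\frac{28}{145}, b23 = \frac{504}{725}, i.e. R = \frac{96}{145} + \frac{147}{725} \gamma_{12} - \frac{28}{145} \gamma_{13} + \frac{504}{725} \gamma_{23}.
Its \gamma_{23} coefficient is already positive.
Answer: \frac{96}{145} + \frac{147}{725} \gamma_{12} - \frac{28}{145} \gamma_{13} + \frac{504}{725} \gamma_{23}. Why the constraint matters: R and -R act identically through the sandwich — M has trace \frac{15839}{21025} either way — so only the sign condition on \gamma_{23} picks one of the two preimages.


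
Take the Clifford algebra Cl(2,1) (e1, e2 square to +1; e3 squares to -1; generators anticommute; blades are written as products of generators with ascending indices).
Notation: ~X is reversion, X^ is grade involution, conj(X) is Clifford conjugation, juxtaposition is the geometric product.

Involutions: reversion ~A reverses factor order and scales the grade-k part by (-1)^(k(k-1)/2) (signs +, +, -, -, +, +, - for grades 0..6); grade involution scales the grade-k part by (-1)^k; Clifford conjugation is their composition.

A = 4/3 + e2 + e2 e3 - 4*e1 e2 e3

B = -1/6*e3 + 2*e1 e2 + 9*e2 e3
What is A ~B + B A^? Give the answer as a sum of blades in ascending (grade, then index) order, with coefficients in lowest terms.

first term: -9 + 38*e1 + 1/6*e2 - 155/9*e3 - 10/3*e1 e2 + 2*e1 e3 - 73/6*e2 e3
second term: 9 + 34*e1 - 1/6*e2 + 7/9*e3 + 10/3*e1 e2 + 2*e1 e3 + 71/6*e2 e3
Answer: 72*e1 - 148/9*e3 + 4*e1 e3 - 1/3*e2 e3


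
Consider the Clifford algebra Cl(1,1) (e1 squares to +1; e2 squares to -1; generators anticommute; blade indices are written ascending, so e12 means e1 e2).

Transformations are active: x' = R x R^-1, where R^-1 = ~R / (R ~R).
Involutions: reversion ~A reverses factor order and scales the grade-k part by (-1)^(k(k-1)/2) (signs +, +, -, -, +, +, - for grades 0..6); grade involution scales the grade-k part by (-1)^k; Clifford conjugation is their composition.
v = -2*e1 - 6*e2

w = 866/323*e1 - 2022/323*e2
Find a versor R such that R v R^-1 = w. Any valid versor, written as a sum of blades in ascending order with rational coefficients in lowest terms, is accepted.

The midline construction: v and w both square to -32, so reflecting in their sum 220/323*e1 - 3960/323*e2 exchanges them.
Answer: 220/323*e1 - 3960/323*e2


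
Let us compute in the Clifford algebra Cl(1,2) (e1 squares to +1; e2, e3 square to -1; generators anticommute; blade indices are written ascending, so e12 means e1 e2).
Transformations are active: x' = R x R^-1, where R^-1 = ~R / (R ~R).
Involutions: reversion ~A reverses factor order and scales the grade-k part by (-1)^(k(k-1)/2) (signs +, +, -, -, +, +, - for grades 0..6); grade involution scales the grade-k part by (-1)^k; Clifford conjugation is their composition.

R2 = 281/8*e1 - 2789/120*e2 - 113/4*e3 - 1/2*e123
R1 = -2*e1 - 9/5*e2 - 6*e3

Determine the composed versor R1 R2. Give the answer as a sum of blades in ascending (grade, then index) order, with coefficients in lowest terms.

Distribute over the terms of R1 (each basis-blade product reordered to ascending indices, repeated generators contracted through their squares):
(-2*e1) R2 = -281/4 + 2789/60*e12 + 113/2*e13 + e23
(-9/5*e2) R2 = -8367/200 + 2529/40*e12 + 9/10*e13 + 1017/20*e23
(-6*e3) R2 = -339/2 - 3*e12 + 843/4*e13 - 2789/20*e23
Summing the partial products and collecting blades:
Answer: -56317/200 + 2561/24*e12 + 5363/20*e13 - 438/5*e23


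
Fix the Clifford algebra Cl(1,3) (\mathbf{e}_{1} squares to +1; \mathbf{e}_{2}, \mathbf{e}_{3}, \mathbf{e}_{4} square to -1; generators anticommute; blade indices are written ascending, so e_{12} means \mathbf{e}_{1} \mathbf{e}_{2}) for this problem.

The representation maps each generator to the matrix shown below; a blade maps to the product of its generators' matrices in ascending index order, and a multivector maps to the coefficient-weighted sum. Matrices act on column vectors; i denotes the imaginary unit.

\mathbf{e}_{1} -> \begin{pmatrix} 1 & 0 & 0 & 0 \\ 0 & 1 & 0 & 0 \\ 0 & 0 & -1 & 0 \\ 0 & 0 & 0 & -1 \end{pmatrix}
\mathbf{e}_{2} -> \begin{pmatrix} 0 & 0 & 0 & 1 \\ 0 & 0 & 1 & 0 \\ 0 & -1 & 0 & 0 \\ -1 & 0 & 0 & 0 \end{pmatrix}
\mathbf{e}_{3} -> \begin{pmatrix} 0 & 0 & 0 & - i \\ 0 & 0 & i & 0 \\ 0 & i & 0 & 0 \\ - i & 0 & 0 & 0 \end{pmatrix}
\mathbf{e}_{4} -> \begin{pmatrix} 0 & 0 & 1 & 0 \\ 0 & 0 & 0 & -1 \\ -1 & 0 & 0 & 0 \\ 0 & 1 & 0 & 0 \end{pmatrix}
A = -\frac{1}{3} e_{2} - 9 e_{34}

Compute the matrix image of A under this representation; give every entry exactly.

Bivector images (products of the table entries): rho(e_{34}) = rho(\mathbf{e}_{3})rho(\mathbf{e}_{4}) = \begin{pmatrix} 0 & - i & 0 & 0 \\ - i & 0 & 0 & 0 \\ 0 & 0 & 0 & - i \\ 0 & 0 & - i & 0 \end{pmatrix}.
M = (-\frac{1}{3})*rho(e_{2}) + (-9)*rho(e_{34}), summed entrywise:
Answer: \begin{pmatrix} 0 & 9 i & 0 & - \frac{1}{3} \\ 9 i & 0 & - \frac{1}{3} & 0 \\ 0 & \frac{1}{3} & 0 & 9 i \\ \frac{1}{3} & 0 & 9 i & 0 \end{pmatrix}


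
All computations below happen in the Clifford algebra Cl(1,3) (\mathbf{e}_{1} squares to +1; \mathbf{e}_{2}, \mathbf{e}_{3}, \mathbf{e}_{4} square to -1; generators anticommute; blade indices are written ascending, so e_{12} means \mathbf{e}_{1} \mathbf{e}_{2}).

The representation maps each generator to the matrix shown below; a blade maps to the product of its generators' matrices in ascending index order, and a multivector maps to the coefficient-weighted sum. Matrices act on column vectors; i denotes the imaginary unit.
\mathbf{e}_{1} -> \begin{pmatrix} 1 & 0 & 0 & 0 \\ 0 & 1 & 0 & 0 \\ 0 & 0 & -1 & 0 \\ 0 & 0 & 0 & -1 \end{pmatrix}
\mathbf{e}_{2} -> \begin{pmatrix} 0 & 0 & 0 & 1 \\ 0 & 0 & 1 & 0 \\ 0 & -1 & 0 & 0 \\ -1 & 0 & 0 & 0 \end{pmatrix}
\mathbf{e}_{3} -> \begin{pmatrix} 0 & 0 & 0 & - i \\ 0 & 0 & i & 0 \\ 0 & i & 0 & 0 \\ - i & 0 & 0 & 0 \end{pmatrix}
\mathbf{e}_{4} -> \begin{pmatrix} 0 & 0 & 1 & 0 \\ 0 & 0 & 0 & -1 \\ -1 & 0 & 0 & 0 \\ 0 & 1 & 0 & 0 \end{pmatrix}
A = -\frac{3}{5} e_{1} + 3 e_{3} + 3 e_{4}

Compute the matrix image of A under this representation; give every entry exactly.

M = (-\frac{3}{5})*rho(e_{1}) + (3)*rho(e_{3}) + (3)*rho(e_{4}), summed entrywise:
Answer: \begin{pmatrix} - \frac{3}{5} & 0 & 3 & - 3 i \\ 0 & - \frac{3}{5} & 3 i & -3 \\ -3 & 3 i & \frac{3}{5} & 0 \\ - 3 i & 3 & 0 & \frac{3}{5} \end{pmatrix}


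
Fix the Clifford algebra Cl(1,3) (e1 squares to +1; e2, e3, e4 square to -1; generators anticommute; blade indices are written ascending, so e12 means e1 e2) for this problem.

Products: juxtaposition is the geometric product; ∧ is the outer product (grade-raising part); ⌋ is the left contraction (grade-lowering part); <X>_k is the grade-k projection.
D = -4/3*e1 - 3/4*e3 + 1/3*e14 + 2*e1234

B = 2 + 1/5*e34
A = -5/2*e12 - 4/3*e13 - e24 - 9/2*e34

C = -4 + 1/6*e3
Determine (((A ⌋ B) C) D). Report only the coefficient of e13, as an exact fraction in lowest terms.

step 1: 9/10
step 2: -18/5 + 3/20*e3
step 3: 9/80 + 24/5*e1 + 27/10*e3 + 1/5*e13 - 6/5*e14 - 3/10*e124 - 1/20*e134 - 36/5*e1234
Answer: 1/5


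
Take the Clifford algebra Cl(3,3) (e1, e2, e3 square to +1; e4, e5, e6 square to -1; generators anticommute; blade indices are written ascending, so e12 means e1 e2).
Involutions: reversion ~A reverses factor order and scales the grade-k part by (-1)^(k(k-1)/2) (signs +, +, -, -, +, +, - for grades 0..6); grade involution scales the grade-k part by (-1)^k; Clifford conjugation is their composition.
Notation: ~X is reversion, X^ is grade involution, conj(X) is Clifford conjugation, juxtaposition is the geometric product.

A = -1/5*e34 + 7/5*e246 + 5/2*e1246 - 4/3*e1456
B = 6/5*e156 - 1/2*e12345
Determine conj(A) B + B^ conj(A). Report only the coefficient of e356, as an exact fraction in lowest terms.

first term: -8/5*e4 - 1/10*e125 + 2/3*e236 - 3*e245 - 5/4*e356 - 42/25*e1245 - 7/10*e1356 + 6/25*e13456
second term: -8/5*e4 + 1/10*e125 + 2/3*e236 + 3*e245 - 5/4*e356 + 42/25*e1245 - 7/10*e1356 - 6/25*e13456
Answer: -5/2


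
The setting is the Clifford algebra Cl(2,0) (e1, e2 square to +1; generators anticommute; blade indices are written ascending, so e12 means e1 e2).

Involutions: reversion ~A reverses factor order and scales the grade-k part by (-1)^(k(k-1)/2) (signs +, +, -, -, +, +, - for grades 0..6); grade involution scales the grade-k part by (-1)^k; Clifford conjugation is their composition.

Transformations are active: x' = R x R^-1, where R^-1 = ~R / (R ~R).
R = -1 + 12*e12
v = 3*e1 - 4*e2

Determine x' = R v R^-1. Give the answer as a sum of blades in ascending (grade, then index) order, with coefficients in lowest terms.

~R = -1 - 12*e12, and R ~R = 145, so R^-1 = ~R / (145).
R v = -51*e1 - 32*e2
Answer: -333/145*e1 + 644/145*e2


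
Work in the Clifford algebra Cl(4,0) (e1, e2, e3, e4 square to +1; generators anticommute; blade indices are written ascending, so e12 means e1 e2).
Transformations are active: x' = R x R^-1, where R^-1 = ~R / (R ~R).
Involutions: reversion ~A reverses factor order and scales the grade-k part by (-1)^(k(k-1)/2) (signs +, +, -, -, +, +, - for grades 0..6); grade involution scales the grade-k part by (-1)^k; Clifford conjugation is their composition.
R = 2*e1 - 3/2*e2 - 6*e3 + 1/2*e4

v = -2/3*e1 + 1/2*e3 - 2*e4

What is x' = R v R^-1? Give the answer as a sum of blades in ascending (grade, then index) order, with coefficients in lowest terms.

~R = 2*e1 - 3/2*e2 - 6*e3 + 1/2*e4, and R ~R = 85/2, so R^-1 = ~R / (85/2).
R v = -16/3 - e12 - 3*e13 - 11/3*e14 - 3/4*e23 + 3*e24 + 47/4*e34
Answer: 14/85*e1 + 32/85*e2 + 171/170*e3 + 478/255*e4


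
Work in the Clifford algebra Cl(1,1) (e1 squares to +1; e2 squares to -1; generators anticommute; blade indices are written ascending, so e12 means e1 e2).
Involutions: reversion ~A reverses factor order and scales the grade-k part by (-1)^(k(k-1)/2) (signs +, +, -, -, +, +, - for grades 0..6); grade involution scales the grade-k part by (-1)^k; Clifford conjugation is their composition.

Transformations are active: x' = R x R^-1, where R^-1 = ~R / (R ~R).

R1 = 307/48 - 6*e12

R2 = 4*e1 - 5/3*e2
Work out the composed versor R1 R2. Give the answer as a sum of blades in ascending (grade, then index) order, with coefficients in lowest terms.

Distribute over the terms of R1 (each basis-blade product reordered to ascending indices, repeated generators contracted through their squares):
(307/48) R2 = 307/12*e1 - 1535/144*e2
(-6*e12) R2 = -10*e1 + 24*e2
Summing the partial products and collecting blades:
Answer: 187/12*e1 + 1921/144*e2


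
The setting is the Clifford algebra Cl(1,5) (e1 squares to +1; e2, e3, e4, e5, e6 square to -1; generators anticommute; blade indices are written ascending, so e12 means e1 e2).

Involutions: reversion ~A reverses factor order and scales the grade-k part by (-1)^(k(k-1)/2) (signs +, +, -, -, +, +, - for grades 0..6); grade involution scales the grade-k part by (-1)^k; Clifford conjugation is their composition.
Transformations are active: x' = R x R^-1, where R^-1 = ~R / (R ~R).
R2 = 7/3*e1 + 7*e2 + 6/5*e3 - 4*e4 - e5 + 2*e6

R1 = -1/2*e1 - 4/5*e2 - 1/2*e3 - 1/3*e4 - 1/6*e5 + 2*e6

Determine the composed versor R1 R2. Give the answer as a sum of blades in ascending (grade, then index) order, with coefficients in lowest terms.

Distribute over the terms of R1 (each basis-blade product reordered to ascending indices, repeated generators contracted through their squares):
(-1/2*e1) R2 = -7/6 - 7/2*e12 - 3/5*e13 + 2*e14 + 1/2*e15 - e16
(-4/5*e2) R2 = 28/5 + 28/15*e12 - 24/25*e23 + 16/5*e24 + 4/5*e25 - 8/5*e26
(-1/2*e3) R2 = 3/5 + 7/6*e13 + 7/2*e23 + 2*e34 + 1/2*e35 - e36
(-1/3*e4) R2 = -4/3 + 7/9*e14 + 7/3*e24 + 2/5*e34 + 1/3*e45 - 2/3*e46
(-1/6*e5) R2 = -1/6 + 7/18*e15 + 7/6*e25 + 1/5*e35 - 2/3*e45 - 1/3*e56
(2*e6) R2 = -4 - 14/3*e16 - 14*e26 - 12/5*e36 + 8*e46 + 2*e56
Summing the partial products and collecting blades:
Answer: -7/15 - 49/30*e12 + 17/30*e13 + 25/9*e14 + 8/9*e15 - 17/3*e16 + 127/50*e23 + 83/15*e24 + 59/30*e25 - 78/5*e26 + 12/5*e34 + 7/10*e35 - 17/5*e36 - 1/3*e45 + 22/3*e46 + 5/3*e56


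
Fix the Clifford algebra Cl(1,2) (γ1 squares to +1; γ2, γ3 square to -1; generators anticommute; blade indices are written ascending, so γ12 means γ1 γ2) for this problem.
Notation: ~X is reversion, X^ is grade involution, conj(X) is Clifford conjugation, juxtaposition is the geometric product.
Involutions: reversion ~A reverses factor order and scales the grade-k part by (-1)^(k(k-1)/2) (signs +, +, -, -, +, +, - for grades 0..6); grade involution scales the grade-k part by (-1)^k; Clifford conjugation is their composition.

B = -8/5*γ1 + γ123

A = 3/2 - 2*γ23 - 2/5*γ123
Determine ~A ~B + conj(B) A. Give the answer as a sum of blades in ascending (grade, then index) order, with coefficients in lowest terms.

first term: 2/5 - 2/5*γ1 - 16/25*γ23 - 47/10*γ123
second term: 2/5 + 22/5*γ1 - 16/25*γ23 - 17/10*γ123
Answer: 4/5 + 4*γ1 - 32/25*γ23 - 32/5*γ123


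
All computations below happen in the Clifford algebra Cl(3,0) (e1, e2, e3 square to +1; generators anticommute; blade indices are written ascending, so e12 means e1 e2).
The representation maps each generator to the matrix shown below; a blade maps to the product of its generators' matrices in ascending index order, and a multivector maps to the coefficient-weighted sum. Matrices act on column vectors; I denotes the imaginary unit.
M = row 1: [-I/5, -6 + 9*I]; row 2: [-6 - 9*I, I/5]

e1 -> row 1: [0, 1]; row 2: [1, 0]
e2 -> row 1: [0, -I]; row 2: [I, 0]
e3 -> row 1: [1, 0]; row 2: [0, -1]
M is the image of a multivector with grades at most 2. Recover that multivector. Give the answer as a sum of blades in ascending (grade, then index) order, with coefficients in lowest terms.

Method: 1, rho(e1), rho(e2), rho(e3) form a trace-orthogonal basis of the 2x2 complex matrices (tr(X Y) = 2 if X = Y, else 0), so M = m0*1 + m1*rho(e1) + m2*rho(e2) + m3*rho(e3) with m0 = tr(M)/2 = 0, m1 = tr(M rho(e1))/2 = -6, m2 = tr(M rho(e2))/2 = -9, m3 = tr(M rho(e3))/2 = -I/5.
Multiplying table entries, the bivector images are rho(e12) = I*rho(e3), rho(e13) = -I*rho(e2), rho(e23) = I*rho(e1); with real blade coefficients the real parts of m0..m3 are the coefficients of 1, e1, e2, e3 and the imaginary parts give the bivectors (e23: Im m1, e13: -Im m2, e12: Im m3).
Answer: -6*e1 - 9*e2 - 1/5*e12


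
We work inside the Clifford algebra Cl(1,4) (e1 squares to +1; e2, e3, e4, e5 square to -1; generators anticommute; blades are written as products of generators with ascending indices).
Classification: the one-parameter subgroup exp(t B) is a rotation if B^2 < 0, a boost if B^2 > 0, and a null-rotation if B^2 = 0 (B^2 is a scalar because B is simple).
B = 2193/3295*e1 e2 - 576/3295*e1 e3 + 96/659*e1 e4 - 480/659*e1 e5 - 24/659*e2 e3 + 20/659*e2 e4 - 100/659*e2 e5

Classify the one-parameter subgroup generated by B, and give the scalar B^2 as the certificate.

B^2 term by term: the squares give (2193/3295)^2*(e1 e2)^2 + (-576/3295)^2*(e1 e3)^2 + (96/659)^2*(e1 e4)^2 + (-480/659)^2*(e1 e5)^2 + (-24/659)^2*(e2 e3)^2 + (20/659)^2*(e2 e4)^2 + (-100/659)^2*(e2 e5)^2 = 4809249/10857025*(+1) + 331776/10857025*(+1) + 9216/434281*(+1) + 230400/434281*(+1) + 576/434281*(-1) + 400/434281*(-1) + 10000/434281*(-1) = 1 (each basis 2-blade squares to minus the product of its generators' squares); cross terms between blades sharing an index anticommute and cancel; the commuting (index-disjoint) pairs give grade-4 terms 2*c*c'*(blade product), which cancel blade by blade — e1 e2 e3 e4: 4608/434281 - 4608/434281 = 0; e1 e2 e3 e5: -23040/434281 + 23040/434281 = 0; e1 e2 e4 e5: 19200/434281 - 19200/434281 = 0 — confirming B is simple. So B^2 = 1.
Answer: boost, certificate B^2 = 1. Because 1 is invariant under every versor sandwich, the classification follows from its sign alone.


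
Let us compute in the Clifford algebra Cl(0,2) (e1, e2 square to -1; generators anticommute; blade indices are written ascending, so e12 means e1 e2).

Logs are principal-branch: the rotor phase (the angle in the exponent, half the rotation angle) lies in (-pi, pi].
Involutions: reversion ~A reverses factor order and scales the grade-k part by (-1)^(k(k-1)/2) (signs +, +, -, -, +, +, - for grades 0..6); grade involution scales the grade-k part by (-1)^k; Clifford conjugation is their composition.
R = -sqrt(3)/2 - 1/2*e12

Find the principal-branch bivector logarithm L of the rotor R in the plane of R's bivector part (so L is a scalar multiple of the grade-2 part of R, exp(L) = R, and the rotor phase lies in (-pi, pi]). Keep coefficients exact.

The scalar part of R is -sqrt(3)/2, which pins the rotor phase on the principal branch; dividing the bivector part by the sine of that phase recovers the unit plane, and L is the phase times that plane.
Concretely: cos(phase) = -sqrt(3)/2 gives phase = ±5*pi/6, and since phase/sin(phase) is even the sign is immaterial: L = (phase/sin(phase)) * <R>_2 = (5*pi/3) * <R>_2.
Answer: -5*pi/6*e12


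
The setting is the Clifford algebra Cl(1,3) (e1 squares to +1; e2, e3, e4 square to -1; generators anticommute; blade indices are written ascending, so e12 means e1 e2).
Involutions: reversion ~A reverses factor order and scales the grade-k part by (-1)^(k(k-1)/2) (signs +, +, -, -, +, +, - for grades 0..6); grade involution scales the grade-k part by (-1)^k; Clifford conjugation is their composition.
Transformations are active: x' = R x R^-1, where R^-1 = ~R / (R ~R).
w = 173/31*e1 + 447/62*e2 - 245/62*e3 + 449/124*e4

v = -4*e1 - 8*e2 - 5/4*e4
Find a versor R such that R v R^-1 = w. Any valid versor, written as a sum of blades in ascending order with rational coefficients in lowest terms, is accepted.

Why this works: both vectors square to -793/16, so q(v) = q(w) and R = v + w = 49/31*e1 - 49/62*e2 - 245/62*e3 + 147/62*e4 carries v to w — its own direction survives, the complement (v - w)/2 flips.
Answer: 49/31*e1 - 49/62*e2 - 245/62*e3 + 147/62*e4


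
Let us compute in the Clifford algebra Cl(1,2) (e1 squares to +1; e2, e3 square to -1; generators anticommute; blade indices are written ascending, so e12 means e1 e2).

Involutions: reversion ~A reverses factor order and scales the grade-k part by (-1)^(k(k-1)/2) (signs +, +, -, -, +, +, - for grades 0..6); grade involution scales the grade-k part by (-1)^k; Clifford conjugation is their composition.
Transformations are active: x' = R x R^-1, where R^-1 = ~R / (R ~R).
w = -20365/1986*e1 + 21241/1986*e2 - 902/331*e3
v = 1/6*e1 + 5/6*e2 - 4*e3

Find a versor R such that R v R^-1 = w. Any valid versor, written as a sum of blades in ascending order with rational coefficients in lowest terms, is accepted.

A norm check does it: q(v) = q(w) = -50/3, hence R = v + w = -3339/331*e1 + 3816/331*e2 - 2226/331*e3 realises the map — parallel part kept, (v - w)/2 negated, v carried to w.
Answer: -3339/331*e1 + 3816/331*e2 - 2226/331*e3


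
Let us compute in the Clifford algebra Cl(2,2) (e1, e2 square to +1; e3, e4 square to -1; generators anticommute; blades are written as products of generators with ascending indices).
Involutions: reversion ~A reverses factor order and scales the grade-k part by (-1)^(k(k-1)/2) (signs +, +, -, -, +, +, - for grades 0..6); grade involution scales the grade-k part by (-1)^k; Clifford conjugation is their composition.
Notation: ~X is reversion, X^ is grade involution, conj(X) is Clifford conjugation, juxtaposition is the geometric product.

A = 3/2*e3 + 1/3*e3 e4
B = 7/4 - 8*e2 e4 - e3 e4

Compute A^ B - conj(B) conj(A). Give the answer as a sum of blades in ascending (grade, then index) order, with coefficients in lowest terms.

first term: 1/3 - 21/8*e3 - 3/2*e4 + 8/3*e2 e3 + 7/12*e3 e4 - 12*e2 e3 e4
second term: 1/3 - 21/8*e3 - 3/2*e4 - 8/3*e2 e3 - 7/12*e3 e4 + 12*e2 e3 e4
Answer: 16/3*e2 e3 + 7/6*e3 e4 - 24*e2 e3 e4


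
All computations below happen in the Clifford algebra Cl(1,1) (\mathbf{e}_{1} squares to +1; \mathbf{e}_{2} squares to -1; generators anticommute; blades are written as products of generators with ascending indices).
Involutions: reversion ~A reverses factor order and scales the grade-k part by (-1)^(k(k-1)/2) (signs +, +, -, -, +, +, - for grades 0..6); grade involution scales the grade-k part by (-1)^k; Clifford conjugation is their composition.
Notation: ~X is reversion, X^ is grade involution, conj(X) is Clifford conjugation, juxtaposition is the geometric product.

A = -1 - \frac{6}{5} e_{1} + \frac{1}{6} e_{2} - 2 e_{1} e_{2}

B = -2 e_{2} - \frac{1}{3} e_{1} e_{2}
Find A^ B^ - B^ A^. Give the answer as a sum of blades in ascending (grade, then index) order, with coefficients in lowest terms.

first term: 1 + \frac{73}{18} e_{1} - \frac{12}{5} e_{2} + \frac{41}{15} e_{1} e_{2}
second term: 1 - \frac{73}{18} e_{1} - \frac{8}{5} e_{2} - \frac{31}{15} e_{1} e_{2}
Answer: \frac{73}{9} e_{1} - \frac{4}{5} e_{2} + \frac{24}{5} e_{1} e_{2}
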